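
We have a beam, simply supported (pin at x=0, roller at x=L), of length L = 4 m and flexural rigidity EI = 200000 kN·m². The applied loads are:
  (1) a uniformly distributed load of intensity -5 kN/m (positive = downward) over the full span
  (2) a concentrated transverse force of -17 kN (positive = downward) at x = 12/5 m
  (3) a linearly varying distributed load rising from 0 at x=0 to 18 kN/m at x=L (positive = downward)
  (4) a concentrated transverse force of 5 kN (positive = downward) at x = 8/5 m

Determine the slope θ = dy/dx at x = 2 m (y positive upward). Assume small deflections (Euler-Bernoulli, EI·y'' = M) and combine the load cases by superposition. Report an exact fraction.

θ(2) = 89/25000000 rad

Load 1 — uniform load w=-5 kN/m over full span:
  θ_1 = -w(L³-6Lx²+4x³)/(24EI) = -(-5)·(4³-6·4·2²+4·2³)/(24·200000) = 0 rad
Load 2 — point force P=-17 kN at a=12/5 m (b=L-a=8/5):
  θ_2 = -Pb(L²-b²-3x²)/(6LEI)  [x≤a] = -(-17)·(8/5)·(4²-(8/5)²-3·2²)/(6·4·200000) = 51/6250000 rad
Load 3 — triangular load w₀=18 kN/m (0→w₀ over full span):
  θ_3 = -w₀(7L⁴-30L²x²+15x⁴)/(360LEI) = -18·(7·4⁴-30·4²·2²+15·2⁴)/(360·4·200000) = -7/1000000 rad
Load 4 — point force P=5 kN at a=8/5 m (b=L-a=12/5):
  θ_4 = -Pa(2L²-6Lx+3x²+a²)/(6LEI)  [x>a] = -5·(8/5)·(2·4²-6·4·2+3·2²+(8/5)²)/(6·4·200000) = 3/1250000 rad
Superposition: θ = Σ θ_i = 89/25000000 rad ≈ 0.000004 rad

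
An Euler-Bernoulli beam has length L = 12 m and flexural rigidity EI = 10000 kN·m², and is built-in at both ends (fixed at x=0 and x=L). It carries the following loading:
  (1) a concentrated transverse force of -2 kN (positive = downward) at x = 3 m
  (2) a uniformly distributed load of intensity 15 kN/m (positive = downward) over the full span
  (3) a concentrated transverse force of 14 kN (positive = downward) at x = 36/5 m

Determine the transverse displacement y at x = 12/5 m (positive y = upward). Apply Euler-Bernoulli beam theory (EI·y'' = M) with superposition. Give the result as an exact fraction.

Load 1 — point force P=-2 kN at a=3 m (b=L-a=9):
  y_1 = -Pb²x²(3aL-(3a+b)x)/(6L³EI)  [x≤a] = -(-2)·9²·(12/5)²·(3·3·12-(3·3+9)·(12/5))/(6·12³·10000) = 729/1250000 m
Load 2 — uniform load w=15 kN/m over full span:
  y_2 = -wx²(L-x)²/(24EI) = -15·(12/5)²·(12-(12/5))²/(24·10000) = -2592/78125 m
Load 3 — point force P=14 kN at a=36/5 m (b=L-a=24/5):
  y_3 = -Pb²x²(3aL-(3a+b)x)/(6L³EI)  [x≤a] = -14·(24/5)²·(12/5)²·(3·(36/5)·12-(3·(36/5)+(24/5))·(12/5))/(6·12³·10000) = -34272/9765625 m
Superposition: y = Σ y_i = -5641227/156250000 m ≈ -0.036104 m

y(12/5) = -5641227/156250000 m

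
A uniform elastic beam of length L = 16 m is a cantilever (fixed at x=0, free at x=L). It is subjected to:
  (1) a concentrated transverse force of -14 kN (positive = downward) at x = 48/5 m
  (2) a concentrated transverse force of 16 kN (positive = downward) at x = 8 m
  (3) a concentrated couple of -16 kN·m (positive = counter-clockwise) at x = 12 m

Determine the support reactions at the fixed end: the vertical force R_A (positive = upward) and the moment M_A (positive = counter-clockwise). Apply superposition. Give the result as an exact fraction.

R_A = 2 kN, M_A = 48/5 kN·m

Load 1 — point force P=-14 kN at a=48/5 m (b=L-a=32/5):
  R_A = P = (-14) = -14 kN
  M_A = Pa = (-14)·(48/5) = -672/5 kN·m
Load 2 — point force P=16 kN at a=8 m (b=L-a=8):
  R_A = P = 16 kN
  M_A = Pa = 16·8 = 128 kN·m
Load 3 — applied couple M₀=-16 kN·m at a=12 m (b=L-a=4):
  R_A = 0 kN
  M_A = -M₀ = -(-16) = 16 kN·m
Superposition: R_A = 2 kN, M_A = 48/5 kN·m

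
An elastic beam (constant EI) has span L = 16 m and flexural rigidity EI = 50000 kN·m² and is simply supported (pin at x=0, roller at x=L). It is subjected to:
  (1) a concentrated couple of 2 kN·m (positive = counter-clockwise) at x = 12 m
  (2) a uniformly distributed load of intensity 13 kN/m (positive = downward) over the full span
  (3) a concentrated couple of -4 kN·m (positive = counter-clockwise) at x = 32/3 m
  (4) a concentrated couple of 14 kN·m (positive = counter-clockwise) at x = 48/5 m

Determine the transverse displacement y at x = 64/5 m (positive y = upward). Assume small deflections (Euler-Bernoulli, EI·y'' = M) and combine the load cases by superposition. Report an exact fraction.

Load 1 — applied couple M₀=2 kN·m at a=12 m (b=L-a=4):
  y_1 = (M₀x³/(6L)-M₀(x-a)²/2+C₁x)/EI  [x>a] with C₁=M₀(3b²-L²)/(6L)=-13/3 = (2·(64/5)³/(6·16)-2·((64/5)-12)²/2+(-13/3)·(64/5))/50000 = -97/390625 m
Load 2 — uniform load w=13 kN/m over full span:
  y_2 = -wx(L³-2Lx²+x³)/(24EI) = -13·(64/5)·(16³-2·16·(64/5)²+(64/5)³)/(24·50000) = -772096/5859375 m
Load 3 — applied couple M₀=-4 kN·m at a=32/3 m (b=L-a=16/3):
  y_3 = (M₀x³/(6L)-M₀(x-a)²/2+C₁x)/EI  [x>a] with C₁=M₀(3b²-L²)/(6L)=64/9 = ((-4)·(64/5)³/(6·16)-(-4)·((64/5)-(32/3))²/2+(64/9)·(64/5))/50000 = 896/3515625 m
Load 4 — applied couple M₀=14 kN·m at a=48/5 m (b=L-a=32/5):
  y_4 = (M₀x³/(6L)-M₀(x-a)²/2+C₁x)/EI  [x>a] with C₁=M₀(3b²-L²)/(6L)=-1456/75 = (14·(64/5)³/(6·16)-14·((64/5)-(48/5))²/2+(-1456/75)·(64/5))/50000 = -112/390625 m
Superposition: y = Σ y_i = -2321213/17578125 m ≈ -0.132051 m

y(64/5) = -2321213/17578125 m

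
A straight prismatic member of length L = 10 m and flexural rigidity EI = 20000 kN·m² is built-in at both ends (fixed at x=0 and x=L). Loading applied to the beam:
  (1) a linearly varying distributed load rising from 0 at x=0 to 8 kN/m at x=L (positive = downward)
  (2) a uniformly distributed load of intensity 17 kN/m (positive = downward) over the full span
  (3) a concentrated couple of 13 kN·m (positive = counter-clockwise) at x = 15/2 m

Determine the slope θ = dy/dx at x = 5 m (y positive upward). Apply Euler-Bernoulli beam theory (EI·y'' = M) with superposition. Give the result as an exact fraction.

Load 1 — triangular load w₀=8 kN/m (0→w₀ over full span):
  θ_1 = -w₀(2x(L-x)(L-2x)(x+2L)+x²(L-x)²)/(120LEI) = -8·(2·5·(10-5)·(10-2·5)·(5+2·10)+5²·(10-5)²)/(120·10·20000) = -1/4800 rad
Load 2 — uniform load w=17 kN/m over full span:
  θ_2 = -wx(L-x)(L-2x)/(12EI) = -17·5·(10-5)·(10-2·5)/(12·20000) = 0 rad
Load 3 — applied couple M₀=13 kN·m at a=15/2 m (b=L-a=5/2):
  θ_3 = (R_Ax²/2 - M_Ax)/EI  [x≤a] with R_A=117/80, M_A=65/16 = ((117/80)·5²/2 - (65/16)·5)/20000 = -13/128000 rad
Superposition: θ = Σ θ_i = -119/384000 rad ≈ -0.000310 rad

θ(5) = -119/384000 rad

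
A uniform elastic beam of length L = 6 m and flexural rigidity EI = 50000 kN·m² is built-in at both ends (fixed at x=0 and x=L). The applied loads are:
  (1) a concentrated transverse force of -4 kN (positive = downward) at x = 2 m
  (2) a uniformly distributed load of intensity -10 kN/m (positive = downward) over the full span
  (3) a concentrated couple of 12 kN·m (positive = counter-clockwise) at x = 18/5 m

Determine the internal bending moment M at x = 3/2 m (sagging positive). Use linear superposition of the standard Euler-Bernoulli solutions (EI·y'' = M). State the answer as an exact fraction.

M(3/2) = -3743/900 kN·m

Load 1 — point force P=-4 kN at a=2 m (b=L-a=4):
  M_1 = Pb²(3a+b)x/L³ - Pab²/L²  [x≤a] = (-4)·4²·(3·2+4)·(3/2)/6³ - (-4)·2·4²/6² = -8/9 kN·m
Load 2 — uniform load w=-10 kN/m over full span:
  M_2 = wLx/2 - wL²/12 - wx²/2 = (-10)·6·(3/2)/2 - (-10)·6²/12 - (-10)·(3/2)²/2 = -15/4 kN·m
Load 3 — applied couple M₀=12 kN·m at a=18/5 m (b=L-a=12/5):
  M_3 = R_Ax - M_A  [x≤a] with R_A=72/25, M_A=96/25 = (72/25)·(3/2) - (96/25) = 12/25 kN·m
Superposition: M = Σ M_i = -3743/900 kN·m ≈ -4.158889 kN·m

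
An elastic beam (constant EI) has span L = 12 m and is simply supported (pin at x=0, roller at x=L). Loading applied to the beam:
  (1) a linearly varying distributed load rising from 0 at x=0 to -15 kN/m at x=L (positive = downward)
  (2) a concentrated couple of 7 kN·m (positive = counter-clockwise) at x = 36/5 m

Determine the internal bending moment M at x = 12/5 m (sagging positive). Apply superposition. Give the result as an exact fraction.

M(12/5) = -1693/25 kN·m

Load 1 — triangular load w₀=-15 kN/m (0→w₀ over full span):
  M_1 = w₀Lx/6 - w₀x³/(6L) = (-15)·12·(12/5)/6 - (-15)·(12/5)³/(6·12) = -1728/25 kN·m
Load 2 — applied couple M₀=7 kN·m at a=36/5 m (b=L-a=24/5):
  M_2 = M₀x/L  [x≤a] = 7·(12/5)/12 = 7/5 kN·m
Superposition: M = Σ M_i = -1693/25 kN·m ≈ -67.720000 kN·m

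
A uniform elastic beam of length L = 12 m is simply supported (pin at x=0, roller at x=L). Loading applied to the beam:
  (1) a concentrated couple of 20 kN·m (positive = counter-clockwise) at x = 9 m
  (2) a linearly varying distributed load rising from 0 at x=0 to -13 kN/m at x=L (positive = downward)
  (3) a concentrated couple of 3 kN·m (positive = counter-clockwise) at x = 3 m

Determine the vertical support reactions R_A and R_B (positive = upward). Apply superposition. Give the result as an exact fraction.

R_A = -289/12 kN, R_B = -647/12 kN

Load 1 — applied couple M₀=20 kN·m at a=9 m (b=L-a=3):
  R_A = M₀/L = 20/12 = 5/3 kN
  R_B = -M₀/L = -20/12 = -5/3 kN
Load 2 — triangular load w₀=-13 kN/m (0→w₀ over full span):
  R_A = w₀L/6 = (-13)·12/6 = -26 kN
  R_B = w₀L/3 = (-13)·12/3 = -52 kN
Load 3 — applied couple M₀=3 kN·m at a=3 m (b=L-a=9):
  R_A = M₀/L = 3/12 = 1/4 kN
  R_B = -M₀/L = -3/12 = -1/4 kN
Superposition: R_A = -289/12 kN, R_B = -647/12 kN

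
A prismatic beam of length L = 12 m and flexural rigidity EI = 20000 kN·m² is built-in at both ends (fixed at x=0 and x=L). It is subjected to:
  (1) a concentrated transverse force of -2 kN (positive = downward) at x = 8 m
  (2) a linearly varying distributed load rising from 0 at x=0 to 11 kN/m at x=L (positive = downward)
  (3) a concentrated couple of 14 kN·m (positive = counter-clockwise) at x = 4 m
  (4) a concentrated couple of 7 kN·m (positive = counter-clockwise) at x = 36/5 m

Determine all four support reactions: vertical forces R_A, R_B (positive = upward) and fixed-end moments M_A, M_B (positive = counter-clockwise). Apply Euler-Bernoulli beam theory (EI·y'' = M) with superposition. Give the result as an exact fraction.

Load 1 — point force P=-2 kN at a=8 m (b=L-a=4):
  R_A = Pb²(3a+b)/L³ = (-2)·4²·(3·8+4)/12³ = -14/27 kN
  M_A = Pab²/L² = (-2)·8·4²/12² = -16/9 kN·m
  R_B = Pa²(a+3b)/L³ = (-2)·8²·(8+3·4)/12³ = -40/27 kN
  M_B = -Pa²b/L² = -(-2)·8²·4/12² = 32/9 kN·m
Load 2 — triangular load w₀=11 kN/m (0→w₀ over full span):
  R_A = 3w₀L/20 = 3·11·12/20 = 99/5 kN
  M_A = w₀L²/30 = 11·12²/30 = 264/5 kN·m
  R_B = 7w₀L/20 = 7·11·12/20 = 231/5 kN
  M_B = -w₀L²/20 = -11·12²/20 = -396/5 kN·m
Load 3 — applied couple M₀=14 kN·m at a=4 m (b=L-a=8):
  R_A = 6M₀ab/L³ = 6·14·4·8/12³ = 14/9 kN
  M_A = M₀b(2a-b)/L² = 14·8·(2·4-8)/12² = 0 kN·m
  R_B = -6M₀ab/L³ = -6·14·4·8/12³ = -14/9 kN
  M_B = M₀a(2b-a)/L² = 14·4·(2·8-4)/12² = 14/3 kN·m
Load 4 — applied couple M₀=7 kN·m at a=36/5 m (b=L-a=24/5):
  R_A = 6M₀ab/L³ = 6·7·(36/5)·(24/5)/12³ = 21/25 kN
  M_A = M₀b(2a-b)/L² = 7·(24/5)·(2·(36/5)-(24/5))/12² = 56/25 kN·m
  R_B = -6M₀ab/L³ = -6·7·(36/5)·(24/5)/12³ = -21/25 kN
  M_B = M₀a(2b-a)/L² = 7·(36/5)·(2·(24/5)-(36/5))/12² = 21/25 kN·m
Superposition: R_A = 14632/675 kN, M_A = 11984/225 kN·m, R_B = 28568/675 kN, M_B = -15781/225 kN·m

R_A = 14632/675 kN, M_A = 11984/225 kN·m, R_B = 28568/675 kN, M_B = -15781/225 kN·m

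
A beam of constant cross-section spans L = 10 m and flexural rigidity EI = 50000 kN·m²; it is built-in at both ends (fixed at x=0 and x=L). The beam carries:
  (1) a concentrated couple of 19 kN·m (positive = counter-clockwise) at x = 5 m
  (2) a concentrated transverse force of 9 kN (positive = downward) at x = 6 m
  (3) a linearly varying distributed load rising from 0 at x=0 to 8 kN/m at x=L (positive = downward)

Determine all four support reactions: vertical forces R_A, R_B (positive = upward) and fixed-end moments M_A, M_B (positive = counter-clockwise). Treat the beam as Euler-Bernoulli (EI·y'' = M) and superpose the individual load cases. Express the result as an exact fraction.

Load 1 — applied couple M₀=19 kN·m at a=5 m (b=L-a=5):
  R_A = 6M₀ab/L³ = 6·19·5·5/10³ = 57/20 kN
  M_A = M₀b(2a-b)/L² = 19·5·(2·5-5)/10² = 19/4 kN·m
  R_B = -6M₀ab/L³ = -6·19·5·5/10³ = -57/20 kN
  M_B = M₀a(2b-a)/L² = 19·5·(2·5-5)/10² = 19/4 kN·m
Load 2 — point force P=9 kN at a=6 m (b=L-a=4):
  R_A = Pb²(3a+b)/L³ = 9·4²·(3·6+4)/10³ = 396/125 kN
  M_A = Pab²/L² = 9·6·4²/10² = 216/25 kN·m
  R_B = Pa²(a+3b)/L³ = 9·6²·(6+3·4)/10³ = 729/125 kN
  M_B = -Pa²b/L² = -9·6²·4/10² = -324/25 kN·m
Load 3 — triangular load w₀=8 kN/m (0→w₀ over full span):
  R_A = 3w₀L/20 = 3·8·10/20 = 12 kN
  M_A = w₀L²/30 = 8·10²/30 = 80/3 kN·m
  R_B = 7w₀L/20 = 7·8·10/20 = 28 kN
  M_B = -w₀L²/20 = -8·10²/20 = -40 kN·m
Superposition: R_A = 9009/500 kN, M_A = 12017/300 kN·m, R_B = 15491/500 kN, M_B = -4821/100 kN·m

R_A = 9009/500 kN, M_A = 12017/300 kN·m, R_B = 15491/500 kN, M_B = -4821/100 kN·m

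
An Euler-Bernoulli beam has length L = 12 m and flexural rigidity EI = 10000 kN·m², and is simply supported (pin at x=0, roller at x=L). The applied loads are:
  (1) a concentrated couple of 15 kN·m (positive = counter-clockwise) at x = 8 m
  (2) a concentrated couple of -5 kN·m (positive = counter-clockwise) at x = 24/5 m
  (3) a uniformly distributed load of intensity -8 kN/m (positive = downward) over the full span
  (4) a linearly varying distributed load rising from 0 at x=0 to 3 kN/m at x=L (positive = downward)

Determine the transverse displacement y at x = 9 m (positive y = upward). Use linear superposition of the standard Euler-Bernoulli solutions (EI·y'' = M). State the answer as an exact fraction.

y(9) = 190149/1600000 m

Load 1 — applied couple M₀=15 kN·m at a=8 m (b=L-a=4):
  y_1 = (M₀x³/(6L)-M₀(x-a)²/2+C₁x)/EI  [x>a] with C₁=M₀(3b²-L²)/(6L)=-20 = (15·9³/(6·12)-15·(9-8)²/2+(-20)·9)/10000 = -57/16000 m
Load 2 — applied couple M₀=-5 kN·m at a=24/5 m (b=L-a=36/5):
  y_2 = (M₀x³/(6L)-M₀(x-a)²/2+C₁x)/EI  [x>a] with C₁=M₀(3b²-L²)/(6L)=-4/5 = ((-5)·9³/(6·12)-(-5)·(9-(24/5))²/2+(-4/5)·9)/10000 = -549/400000 m
Load 3 — uniform load w=-8 kN/m over full span:
  y_3 = -wx(L³-2Lx²+x³)/(24EI) = -(-8)·9·(12³-2·12·9²+9³)/(24·10000) = 1539/10000 m
Load 4 — triangular load w₀=3 kN/m (0→w₀ over full span):
  y_4 = -w₀x(7L⁴-10L²x²+3x⁴)/(360LEI) = -3·9·(7·12⁴-10·12²·9²+3·9⁴)/(360·12·10000) = -9639/320000 m
Superposition: y = Σ y_i = 190149/1600000 m ≈ 0.118843 m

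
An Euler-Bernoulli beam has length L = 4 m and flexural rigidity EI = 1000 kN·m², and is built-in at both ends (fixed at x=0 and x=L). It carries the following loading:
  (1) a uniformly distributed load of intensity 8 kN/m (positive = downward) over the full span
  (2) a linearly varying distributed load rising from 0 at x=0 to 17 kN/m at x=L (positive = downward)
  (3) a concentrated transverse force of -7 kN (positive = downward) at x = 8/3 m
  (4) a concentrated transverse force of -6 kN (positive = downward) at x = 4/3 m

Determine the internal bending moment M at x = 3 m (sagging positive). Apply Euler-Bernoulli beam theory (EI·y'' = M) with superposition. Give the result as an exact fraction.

M(3) = 3161/1080 kN·m

Load 1 — uniform load w=8 kN/m over full span:
  M_1 = wLx/2 - wL²/12 - wx²/2 = 8·4·3/2 - 8·4²/12 - 8·3²/2 = 4/3 kN·m
Load 2 — triangular load w₀=17 kN/m (0→w₀ over full span):
  M_2 = 3w₀Lx/20 - w₀L²/30 - w₀x³/(6L) = 3·17·4·3/20 - 17·4²/30 - 17·3³/(6·4) = 289/120 kN·m
Load 3 — point force P=-7 kN at a=8/3 m (b=L-a=4/3):
  M_3 = Pa²(a+3b)(L-x)/L³ - Pa²b/L²  [x>a] = (-7)·(8/3)²·((8/3)+3·(4/3))·(4-3)/4³ - (-7)·(8/3)²·(4/3)/4² = -28/27 kN·m
Load 4 — point force P=-6 kN at a=4/3 m (b=L-a=8/3):
  M_4 = Pa²(a+3b)(L-x)/L³ - Pa²b/L²  [x>a] = (-6)·(4/3)²·((4/3)+3·(8/3))·(4-3)/4³ - (-6)·(4/3)²·(8/3)/4² = 2/9 kN·m
Superposition: M = Σ M_i = 3161/1080 kN·m ≈ 2.926852 kN·m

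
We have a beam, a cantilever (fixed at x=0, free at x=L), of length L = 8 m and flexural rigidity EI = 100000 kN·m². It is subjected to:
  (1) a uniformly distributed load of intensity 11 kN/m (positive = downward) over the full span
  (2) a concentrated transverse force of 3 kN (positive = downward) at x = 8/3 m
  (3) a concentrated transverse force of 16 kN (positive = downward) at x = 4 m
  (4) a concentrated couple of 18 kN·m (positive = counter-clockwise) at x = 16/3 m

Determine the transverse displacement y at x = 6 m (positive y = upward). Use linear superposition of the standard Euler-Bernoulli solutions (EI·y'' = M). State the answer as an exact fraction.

Load 1 — uniform load w=11 kN/m over full span:
  y_1 = -wx²(x²-4Lx+6L²)/(24EI) = -11·6²·(6²-4·8·6+6·8²)/(24·100000) = -1881/50000 m
Load 2 — point force P=3 kN at a=8/3 m (b=L-a=16/3):
  y_2 = -Pa²(3x-a)/(6EI)  [x>a] = -3·(8/3)²·(3·6-(8/3))/(6·100000) = -46/84375 m
Load 3 — point force P=16 kN at a=4 m (b=L-a=4):
  y_3 = -Pa²(3x-a)/(6EI)  [x>a] = -16·4²·(3·6-4)/(6·100000) = -56/9375 m
Load 4 — applied couple M₀=18 kN·m at a=16/3 m (b=L-a=8/3):
  y_4 = M₀a(2x-a)/(2EI)  [x>a] = 18·(16/3)·(2·6-(16/3))/(2·100000) = 2/625 m
Superposition: y = Σ y_i = -55267/1350000 m ≈ -0.040939 m

y(6) = -55267/1350000 m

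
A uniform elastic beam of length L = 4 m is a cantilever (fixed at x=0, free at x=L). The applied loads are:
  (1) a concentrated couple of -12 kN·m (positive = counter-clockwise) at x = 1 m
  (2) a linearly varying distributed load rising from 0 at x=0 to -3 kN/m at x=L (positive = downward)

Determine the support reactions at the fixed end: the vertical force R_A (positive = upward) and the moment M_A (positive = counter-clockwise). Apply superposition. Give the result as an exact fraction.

Load 1 — applied couple M₀=-12 kN·m at a=1 m (b=L-a=3):
  R_A = 0 kN
  M_A = -M₀ = -(-12) = 12 kN·m
Load 2 — triangular load w₀=-3 kN/m (0→w₀ over full span):
  R_A = w₀L/2 = (-3)·4/2 = -6 kN
  M_A = w₀L²/3 = (-3)·4²/3 = -16 kN·m
Superposition: R_A = -6 kN, M_A = -4 kN·m

R_A = -6 kN, M_A = -4 kN·m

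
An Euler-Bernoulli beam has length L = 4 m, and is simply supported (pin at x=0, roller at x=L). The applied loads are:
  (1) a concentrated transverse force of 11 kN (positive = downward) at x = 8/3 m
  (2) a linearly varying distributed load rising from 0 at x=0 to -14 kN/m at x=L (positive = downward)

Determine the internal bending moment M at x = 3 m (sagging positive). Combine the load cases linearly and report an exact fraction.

M(3) = -59/12 kN·m

Load 1 — point force P=11 kN at a=8/3 m (b=L-a=4/3):
  M_1 = Pa(L-x)/L  [x>a] = 11·(8/3)·(4-3)/4 = 22/3 kN·m
Load 2 — triangular load w₀=-14 kN/m (0→w₀ over full span):
  M_2 = w₀Lx/6 - w₀x³/(6L) = (-14)·4·3/6 - (-14)·3³/(6·4) = -49/4 kN·m
Superposition: M = Σ M_i = -59/12 kN·m ≈ -4.916667 kN·m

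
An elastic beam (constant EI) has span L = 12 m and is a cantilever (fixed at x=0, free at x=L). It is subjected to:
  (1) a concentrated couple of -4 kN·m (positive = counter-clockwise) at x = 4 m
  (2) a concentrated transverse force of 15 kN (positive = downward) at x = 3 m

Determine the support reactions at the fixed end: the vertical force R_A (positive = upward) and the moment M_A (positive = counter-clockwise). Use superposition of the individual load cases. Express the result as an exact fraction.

R_A = 15 kN, M_A = 49 kN·m

Load 1 — applied couple M₀=-4 kN·m at a=4 m (b=L-a=8):
  R_A = 0 kN
  M_A = -M₀ = -(-4) = 4 kN·m
Load 2 — point force P=15 kN at a=3 m (b=L-a=9):
  R_A = P = 15 kN
  M_A = Pa = 15·3 = 45 kN·m
Superposition: R_A = 15 kN, M_A = 49 kN·m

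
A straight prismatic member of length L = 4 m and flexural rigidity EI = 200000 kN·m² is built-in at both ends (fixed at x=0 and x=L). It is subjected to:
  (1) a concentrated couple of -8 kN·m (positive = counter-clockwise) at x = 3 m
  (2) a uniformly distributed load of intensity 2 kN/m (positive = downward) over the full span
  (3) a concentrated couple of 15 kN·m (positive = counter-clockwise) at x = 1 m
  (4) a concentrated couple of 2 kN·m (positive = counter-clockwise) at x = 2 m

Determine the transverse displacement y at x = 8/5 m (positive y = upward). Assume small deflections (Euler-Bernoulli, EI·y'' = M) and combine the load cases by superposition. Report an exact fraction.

y(8/5) = 5109/250000000 m

Load 1 — applied couple M₀=-8 kN·m at a=3 m (b=L-a=1):
  y_1 = (R_Ax³/6 - M_Ax²/2)/EI  [x≤a] with R_A=-9/4, M_A=-5/2 = ((-9/4)·(8/5)³/6 - (-5/2)·(8/5)²/2)/200000 = 13/1562500 m
Load 2 — uniform load w=2 kN/m over full span:
  y_2 = -wx²(L-x)²/(24EI) = -2·(8/5)²·(4-(8/5))²/(24·200000) = -12/1953125 m
Load 3 — applied couple M₀=15 kN·m at a=1 m (b=L-a=3):
  y_3 = (R_Ax³/6 - M_Ax²/2 - M₀(x-a)²/2)/EI  [x>a] with R_A=135/32, M_A=-45/16 = ((135/32)·(8/5)³/6 - (-45/16)·(8/5)²/2 - 15·((8/5)-1)²/2)/200000 = 189/10000000 m
Load 4 — applied couple M₀=2 kN·m at a=2 m (b=L-a=2):
  y_4 = (R_Ax³/6 - M_Ax²/2)/EI  [x≤a] with R_A=3/4, M_A=1/2 = ((3/4)·(8/5)³/6 - (1/2)·(8/5)²/2)/200000 = -1/1562500 m
Superposition: y = Σ y_i = 5109/250000000 m ≈ 0.000020 m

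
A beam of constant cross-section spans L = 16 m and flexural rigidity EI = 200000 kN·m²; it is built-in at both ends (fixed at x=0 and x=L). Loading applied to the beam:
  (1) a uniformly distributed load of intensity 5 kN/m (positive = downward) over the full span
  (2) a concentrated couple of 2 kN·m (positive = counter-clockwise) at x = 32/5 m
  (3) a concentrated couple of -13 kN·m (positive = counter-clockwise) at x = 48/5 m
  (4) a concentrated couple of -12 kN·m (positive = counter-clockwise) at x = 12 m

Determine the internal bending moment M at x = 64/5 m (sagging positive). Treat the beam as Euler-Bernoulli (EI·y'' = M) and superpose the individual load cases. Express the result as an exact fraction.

Load 1 — uniform load w=5 kN/m over full span:
  M_1 = wLx/2 - wL²/12 - wx²/2 = 5·16·(64/5)/2 - 5·16²/12 - 5·(64/5)²/2 = -64/15 kN·m
Load 2 — applied couple M₀=2 kN·m at a=32/5 m (b=L-a=48/5):
  M_2 = R_Ax - M_A - M₀  [x>a] with R_A=9/50, M_A=6/25 = (9/50)·(64/5) - (6/25) - 2 = 8/125 kN·m
Load 3 — applied couple M₀=-13 kN·m at a=48/5 m (b=L-a=32/5):
  M_3 = R_Ax - M_A - M₀  [x>a] with R_A=-117/100, M_A=-104/25 = (-117/100)·(64/5) - (-104/25) - (-13) = 273/125 kN·m
Load 4 — applied couple M₀=-12 kN·m at a=12 m (b=L-a=4):
  M_4 = R_Ax - M_A - M₀  [x>a] with R_A=-27/32, M_A=-15/4 = (-27/32)·(64/5) - (-15/4) - (-12) = 99/20 kN·m
Superposition: M = Σ M_i = 4397/1500 kN·m ≈ 2.931333 kN·m

M(64/5) = 4397/1500 kN·m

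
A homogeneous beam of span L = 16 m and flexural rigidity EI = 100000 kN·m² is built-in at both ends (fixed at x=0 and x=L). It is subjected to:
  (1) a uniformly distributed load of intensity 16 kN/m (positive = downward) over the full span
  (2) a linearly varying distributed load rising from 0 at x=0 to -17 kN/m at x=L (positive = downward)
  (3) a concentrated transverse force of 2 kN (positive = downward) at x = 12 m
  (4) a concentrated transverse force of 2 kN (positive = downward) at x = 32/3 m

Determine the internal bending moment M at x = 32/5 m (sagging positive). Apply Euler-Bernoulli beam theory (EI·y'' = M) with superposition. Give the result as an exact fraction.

Load 1 — uniform load w=16 kN/m over full span:
  M_1 = wLx/2 - wL²/12 - wx²/2 = 16·16·(32/5)/2 - 16·16²/12 - 16·(32/5)²/2 = 11264/75 kN·m
Load 2 — triangular load w₀=-17 kN/m (0→w₀ over full span):
  M_2 = 3w₀Lx/20 - w₀L²/30 - w₀x³/(6L) = 3·(-17)·16·(32/5)/20 - (-17)·16²/30 - (-17)·(32/5)³/(6·16) = -8704/125 kN·m
Load 3 — point force P=2 kN at a=12 m (b=L-a=4):
  M_3 = Pb²(3a+b)x/L³ - Pab²/L²  [x≤a] = 2·4²·(3·12+4)·(32/5)/16³ - 2·12·4²/16² = 1/2 kN·m
Load 4 — point force P=2 kN at a=32/3 m (b=L-a=16/3):
  M_4 = Pb²(3a+b)x/L³ - Pab²/L²  [x≤a] = 2·(16/3)²·(3·(32/3)+(16/3))·(32/5)/16³ - 2·(32/3)·(16/3)²/16² = 128/135 kN·m
Superposition: M = Σ M_i = 553519/6750 kN·m ≈ 82.002815 kN·m

M(32/5) = 553519/6750 kN·m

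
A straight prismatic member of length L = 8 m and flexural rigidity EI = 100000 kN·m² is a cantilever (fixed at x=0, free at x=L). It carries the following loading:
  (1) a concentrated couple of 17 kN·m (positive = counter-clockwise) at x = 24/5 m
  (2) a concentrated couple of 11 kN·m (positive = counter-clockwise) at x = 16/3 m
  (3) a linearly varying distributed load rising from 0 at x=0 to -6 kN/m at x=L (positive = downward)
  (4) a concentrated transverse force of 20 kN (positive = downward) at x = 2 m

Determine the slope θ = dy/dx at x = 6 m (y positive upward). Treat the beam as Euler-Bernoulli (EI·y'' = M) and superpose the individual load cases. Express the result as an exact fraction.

Load 1 — applied couple M₀=17 kN·m at a=24/5 m (b=L-a=16/5):
  θ_1 = M₀a/EI  [x>a] = 17·(24/5)/100000 = 51/62500 rad
Load 2 — applied couple M₀=11 kN·m at a=16/3 m (b=L-a=8/3):
  θ_2 = M₀a/EI  [x>a] = 11·(16/3)/100000 = 11/18750 rad
Load 3 — triangular load w₀=-6 kN/m (0→w₀ over full span):
  θ_3 = (w₀Lx²/4-w₀L²x/3-w₀x⁴/(24L))/EI = ((-6)·8·6²/4-(-6)·8²·6/3-(-6)·6⁴/(24·8))/100000 = 753/200000 rad
Load 4 — point force P=20 kN at a=2 m (b=L-a=6):
  θ_4 = -Pa²/(2EI)  [x>a] = -20·2²/(2·100000) = -1/2500 rad
Superposition: θ = Σ θ_i = 14303/3000000 rad ≈ 0.004768 rad

θ(6) = 14303/3000000 rad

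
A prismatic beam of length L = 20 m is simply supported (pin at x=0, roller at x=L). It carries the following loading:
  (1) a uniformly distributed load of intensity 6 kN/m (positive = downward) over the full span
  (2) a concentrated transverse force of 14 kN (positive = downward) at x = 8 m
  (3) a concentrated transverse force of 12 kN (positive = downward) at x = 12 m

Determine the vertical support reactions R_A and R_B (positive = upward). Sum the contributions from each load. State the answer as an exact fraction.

Load 1 — uniform load w=6 kN/m over full span:
  R_A = wL/2 = 6·20/2 = 60 kN
  R_B = wL/2 = 6·20/2 = 60 kN
Load 2 — point force P=14 kN at a=8 m (b=L-a=12):
  R_A = Pb/L = 14·12/20 = 42/5 kN
  R_B = Pa/L = 14·8/20 = 28/5 kN
Load 3 — point force P=12 kN at a=12 m (b=L-a=8):
  R_A = Pb/L = 12·8/20 = 24/5 kN
  R_B = Pa/L = 12·12/20 = 36/5 kN
Superposition: R_A = 366/5 kN, R_B = 364/5 kN

R_A = 366/5 kN, R_B = 364/5 kN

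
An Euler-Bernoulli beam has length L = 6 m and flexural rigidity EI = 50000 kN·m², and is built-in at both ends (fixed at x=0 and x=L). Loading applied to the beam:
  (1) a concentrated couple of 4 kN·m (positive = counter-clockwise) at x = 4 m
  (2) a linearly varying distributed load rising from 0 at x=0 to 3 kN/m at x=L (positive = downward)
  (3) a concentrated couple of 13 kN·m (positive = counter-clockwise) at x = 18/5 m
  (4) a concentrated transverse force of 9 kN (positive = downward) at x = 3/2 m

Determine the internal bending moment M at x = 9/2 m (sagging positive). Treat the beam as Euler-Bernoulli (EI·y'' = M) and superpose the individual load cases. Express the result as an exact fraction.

Load 1 — applied couple M₀=4 kN·m at a=4 m (b=L-a=2):
  M_1 = R_Ax - M_A - M₀  [x>a] with R_A=8/9, M_A=4/3 = (8/9)·(9/2) - (4/3) - 4 = -4/3 kN·m
Load 2 — triangular load w₀=3 kN/m (0→w₀ over full span):
  M_2 = 3w₀Lx/20 - w₀L²/30 - w₀x³/(6L) = 3·3·6·(9/2)/20 - 3·6²/30 - 3·(9/2)³/(6·6) = 153/160 kN·m
Load 3 — applied couple M₀=13 kN·m at a=18/5 m (b=L-a=12/5):
  M_3 = R_Ax - M_A - M₀  [x>a] with R_A=78/25, M_A=104/25 = (78/25)·(9/2) - (104/25) - 13 = -78/25 kN·m
Load 4 — point force P=9 kN at a=3/2 m (b=L-a=9/2):
  M_4 = Pa²(a+3b)(L-x)/L³ - Pa²b/L²  [x>a] = 9·(3/2)²·((3/2)+3·(9/2))·(6-(9/2))/6³ - 9·(3/2)²·(9/2)/6² = -27/64 kN·m
Superposition: M = Σ M_i = -18811/4800 kN·m ≈ -3.918958 kN·m

M(9/2) = -18811/4800 kN·m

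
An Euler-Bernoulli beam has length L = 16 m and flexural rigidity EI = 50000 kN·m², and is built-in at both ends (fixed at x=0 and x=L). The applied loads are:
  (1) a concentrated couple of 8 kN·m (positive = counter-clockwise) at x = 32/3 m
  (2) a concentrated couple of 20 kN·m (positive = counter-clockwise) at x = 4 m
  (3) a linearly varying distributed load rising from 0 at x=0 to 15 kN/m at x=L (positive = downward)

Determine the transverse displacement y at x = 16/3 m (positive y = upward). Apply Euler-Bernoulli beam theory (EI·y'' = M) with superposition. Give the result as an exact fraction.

Load 1 — applied couple M₀=8 kN·m at a=32/3 m (b=L-a=16/3):
  y_1 = (R_Ax³/6 - M_Ax²/2)/EI  [x≤a] with R_A=2/3, M_A=8/3 = ((2/3)·(16/3)³/6 - (8/3)·(16/3)²/2)/50000 = -64/151875 m
Load 2 — applied couple M₀=20 kN·m at a=4 m (b=L-a=12):
  y_2 = (R_Ax³/6 - M_Ax²/2 - M₀(x-a)²/2)/EI  [x>a] with R_A=45/32, M_A=-15/4 = ((45/32)·(16/3)³/6 - (-15/4)·(16/3)²/2 - 20·((16/3)-4)²/2)/50000 = 8/5625 m
Load 3 — triangular load w₀=15 kN/m (0→w₀ over full span):
  y_3 = -w₀x²(L-x)²(x+2L)/(120LEI) = -15·(16/3)²·(16-(16/3))²·((16/3)+2·16)/(120·16·50000) = -14336/759375 m
Superposition: y = Σ y_i = -13576/759375 m ≈ -0.017878 m

y(16/3) = -13576/759375 m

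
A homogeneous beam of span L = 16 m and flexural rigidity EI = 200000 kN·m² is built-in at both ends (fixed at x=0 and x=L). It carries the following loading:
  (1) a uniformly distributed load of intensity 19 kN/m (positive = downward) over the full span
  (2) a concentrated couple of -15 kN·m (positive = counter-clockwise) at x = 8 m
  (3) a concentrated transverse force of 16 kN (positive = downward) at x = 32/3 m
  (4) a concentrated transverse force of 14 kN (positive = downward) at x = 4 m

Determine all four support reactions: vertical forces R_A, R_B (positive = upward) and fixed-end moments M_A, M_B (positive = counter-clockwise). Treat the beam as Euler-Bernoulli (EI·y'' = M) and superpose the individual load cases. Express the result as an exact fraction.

Load 1 — uniform load w=19 kN/m over full span:
  R_A = wL/2 = 19·16/2 = 152 kN
  M_A = wL²/12 = 19·16²/12 = 1216/3 kN·m
  R_B = wL/2 = 19·16/2 = 152 kN
  M_B = -wL²/12 = -19·16²/12 = -1216/3 kN·m
Load 2 — applied couple M₀=-15 kN·m at a=8 m (b=L-a=8):
  R_A = 6M₀ab/L³ = 6·(-15)·8·8/16³ = -45/32 kN
  M_A = M₀b(2a-b)/L² = (-15)·8·(2·8-8)/16² = -15/4 kN·m
  R_B = -6M₀ab/L³ = -6·(-15)·8·8/16³ = 45/32 kN
  M_B = M₀a(2b-a)/L² = (-15)·8·(2·8-8)/16² = -15/4 kN·m
Load 3 — point force P=16 kN at a=32/3 m (b=L-a=16/3):
  R_A = Pb²(3a+b)/L³ = 16·(16/3)²·(3·(32/3)+(16/3))/16³ = 112/27 kN
  M_A = Pab²/L² = 16·(32/3)·(16/3)²/16² = 512/27 kN·m
  R_B = Pa²(a+3b)/L³ = 16·(32/3)²·((32/3)+3·(16/3))/16³ = 320/27 kN
  M_B = -Pa²b/L² = -16·(32/3)²·(16/3)/16² = -1024/27 kN·m
Load 4 — point force P=14 kN at a=4 m (b=L-a=12):
  R_A = Pb²(3a+b)/L³ = 14·12²·(3·4+12)/16³ = 189/16 kN
  M_A = Pab²/L² = 14·4·12²/16² = 63/2 kN·m
  R_B = Pa²(a+3b)/L³ = 14·4²·(4+3·12)/16³ = 35/16 kN
  M_B = -Pa²b/L² = -14·4²·12/16² = -21/2 kN·m
Superposition: R_A = 143903/864 kN, M_A = 48821/108 kN·m, R_B = 144673/864 kN, M_B = -49411/108 kN·m

R_A = 143903/864 kN, M_A = 48821/108 kN·m, R_B = 144673/864 kN, M_B = -49411/108 kN·m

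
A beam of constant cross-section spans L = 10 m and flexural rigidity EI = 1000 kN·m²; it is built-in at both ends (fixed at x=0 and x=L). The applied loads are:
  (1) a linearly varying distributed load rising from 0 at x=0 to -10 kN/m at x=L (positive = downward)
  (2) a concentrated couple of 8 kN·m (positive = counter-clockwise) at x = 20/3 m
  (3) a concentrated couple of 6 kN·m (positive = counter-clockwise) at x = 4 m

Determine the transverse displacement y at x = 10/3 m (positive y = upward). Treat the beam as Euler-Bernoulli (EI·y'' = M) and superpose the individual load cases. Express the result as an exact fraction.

Load 1 — triangular load w₀=-10 kN/m (0→w₀ over full span):
  y_1 = -w₀x²(L-x)²(x+2L)/(120LEI) = -(-10)·(10/3)²·(10-(10/3))²·((10/3)+2·10)/(120·10·1000) = 70/729 m
Load 2 — applied couple M₀=8 kN·m at a=20/3 m (b=L-a=10/3):
  y_2 = (R_Ax³/6 - M_Ax²/2)/EI  [x≤a] with R_A=16/15, M_A=8/3 = ((16/15)·(10/3)³/6 - (8/3)·(10/3)²/2)/1000 = -2/243 m
Load 3 — applied couple M₀=6 kN·m at a=4 m (b=L-a=6):
  y_3 = (R_Ax³/6 - M_Ax²/2)/EI  [x≤a] with R_A=108/125, M_A=18/25 = ((108/125)·(10/3)³/6 - (18/25)·(10/3)²/2)/1000 = 1/750 m
Superposition: y = Σ y_i = 16243/182250 m ≈ 0.089125 m

y(10/3) = 16243/182250 m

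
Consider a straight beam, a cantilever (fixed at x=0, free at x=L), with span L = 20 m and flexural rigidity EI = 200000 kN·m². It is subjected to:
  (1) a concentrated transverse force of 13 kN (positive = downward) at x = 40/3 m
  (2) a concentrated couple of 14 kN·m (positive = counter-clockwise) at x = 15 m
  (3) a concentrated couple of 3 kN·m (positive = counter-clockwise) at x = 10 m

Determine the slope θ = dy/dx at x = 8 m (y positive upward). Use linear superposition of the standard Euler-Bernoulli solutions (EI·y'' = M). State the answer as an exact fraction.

Load 1 — point force P=13 kN at a=40/3 m (b=L-a=20/3):
  θ_1 = -Px(2a-x)/(2EI)  [x≤a] = -13·8·(2·(40/3)-8)/(2·200000) = -91/18750 rad
Load 2 — applied couple M₀=14 kN·m at a=15 m (b=L-a=5):
  θ_2 = M₀x/EI  [x≤a] = 14·8/200000 = 7/12500 rad
Load 3 — applied couple M₀=3 kN·m at a=10 m (b=L-a=10):
  θ_3 = M₀x/EI  [x≤a] = 3·8/200000 = 3/25000 rad
Superposition: θ = Σ θ_i = -313/75000 rad ≈ -0.004173 rad

θ(8) = -313/75000 rad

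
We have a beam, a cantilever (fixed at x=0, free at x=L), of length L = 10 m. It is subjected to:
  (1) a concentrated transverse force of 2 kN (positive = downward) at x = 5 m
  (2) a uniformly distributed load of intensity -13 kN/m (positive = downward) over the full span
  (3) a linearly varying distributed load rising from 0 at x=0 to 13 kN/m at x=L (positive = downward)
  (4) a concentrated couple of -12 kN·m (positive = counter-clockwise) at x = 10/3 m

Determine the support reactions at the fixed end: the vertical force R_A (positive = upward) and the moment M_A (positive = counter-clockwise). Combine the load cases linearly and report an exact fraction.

Load 1 — point force P=2 kN at a=5 m (b=L-a=5):
  R_A = P = 2 kN
  M_A = Pa = 2·5 = 10 kN·m
Load 2 — uniform load w=-13 kN/m over full span:
  R_A = wL = (-13)·10 = -130 kN
  M_A = wL²/2 = (-13)·10²/2 = -650 kN·m
Load 3 — triangular load w₀=13 kN/m (0→w₀ over full span):
  R_A = w₀L/2 = 13·10/2 = 65 kN
  M_A = w₀L²/3 = 13·10²/3 = 1300/3 kN·m
Load 4 — applied couple M₀=-12 kN·m at a=10/3 m (b=L-a=20/3):
  R_A = 0 kN
  M_A = -M₀ = -(-12) = 12 kN·m
Superposition: R_A = -63 kN, M_A = -584/3 kN·m

R_A = -63 kN, M_A = -584/3 kN·m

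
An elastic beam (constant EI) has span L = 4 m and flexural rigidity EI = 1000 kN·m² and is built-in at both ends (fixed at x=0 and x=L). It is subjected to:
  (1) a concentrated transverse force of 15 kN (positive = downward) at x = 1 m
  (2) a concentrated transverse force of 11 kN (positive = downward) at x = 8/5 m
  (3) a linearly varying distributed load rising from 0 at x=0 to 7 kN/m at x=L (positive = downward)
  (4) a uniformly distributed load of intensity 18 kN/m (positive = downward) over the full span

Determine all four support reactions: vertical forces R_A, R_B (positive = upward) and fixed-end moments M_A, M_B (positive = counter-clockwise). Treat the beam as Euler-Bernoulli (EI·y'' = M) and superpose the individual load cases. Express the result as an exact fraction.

Load 1 — point force P=15 kN at a=1 m (b=L-a=3):
  R_A = Pb²(3a+b)/L³ = 15·3²·(3·1+3)/4³ = 405/32 kN
  M_A = Pab²/L² = 15·1·3²/4² = 135/16 kN·m
  R_B = Pa²(a+3b)/L³ = 15·1²·(1+3·3)/4³ = 75/32 kN
  M_B = -Pa²b/L² = -15·1²·3/4² = -45/16 kN·m
Load 2 — point force P=11 kN at a=8/5 m (b=L-a=12/5):
  R_A = Pb²(3a+b)/L³ = 11·(12/5)²·(3·(8/5)+(12/5))/4³ = 891/125 kN
  M_A = Pab²/L² = 11·(8/5)·(12/5)²/4² = 792/125 kN·m
  R_B = Pa²(a+3b)/L³ = 11·(8/5)²·((8/5)+3·(12/5))/4³ = 484/125 kN
  M_B = -Pa²b/L² = -11·(8/5)²·(12/5)/4² = -528/125 kN·m
Load 3 — triangular load w₀=7 kN/m (0→w₀ over full span):
  R_A = 3w₀L/20 = 3·7·4/20 = 21/5 kN
  M_A = w₀L²/30 = 7·4²/30 = 56/15 kN·m
  R_B = 7w₀L/20 = 7·7·4/20 = 49/5 kN
  M_B = -w₀L²/20 = -7·4²/20 = -28/5 kN·m
Load 4 — uniform load w=18 kN/m over full span:
  R_A = wL/2 = 18·4/2 = 36 kN
  M_A = wL²/12 = 18·4²/12 = 24 kN·m
  R_B = wL/2 = 18·4/2 = 36 kN
  M_B = -wL²/12 = -18·4²/12 = -24 kN·m
Superposition: R_A = 239937/4000 kN, M_A = 255041/6000 kN·m, R_B = 208063/4000 kN, M_B = -73273/2000 kN·m

R_A = 239937/4000 kN, M_A = 255041/6000 kN·m, R_B = 208063/4000 kN, M_B = -73273/2000 kN·m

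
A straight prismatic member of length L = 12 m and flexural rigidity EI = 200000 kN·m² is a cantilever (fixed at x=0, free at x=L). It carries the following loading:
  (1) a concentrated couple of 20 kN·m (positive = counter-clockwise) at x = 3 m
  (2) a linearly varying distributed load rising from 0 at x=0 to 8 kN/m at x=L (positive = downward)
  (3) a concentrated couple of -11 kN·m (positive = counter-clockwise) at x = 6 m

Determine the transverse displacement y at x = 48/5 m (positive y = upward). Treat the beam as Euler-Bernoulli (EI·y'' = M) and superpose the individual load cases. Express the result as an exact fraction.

y(48/5) = -43044597/781250000 m

Load 1 — applied couple M₀=20 kN·m at a=3 m (b=L-a=9):
  y_1 = M₀a(2x-a)/(2EI)  [x>a] = 20·3·(2·(48/5)-3)/(2·200000) = 243/100000 m
Load 2 — triangular load w₀=8 kN/m (0→w₀ over full span):
  y_2 = (w₀Lx³/12-w₀L²x²/6-w₀x⁵/(120L))/EI = (8·12·(48/5)³/12-8·12²·(48/5)²/6-8·(48/5)⁵/(120·12))/200000 = -2702592/48828125 m
Load 3 — applied couple M₀=-11 kN·m at a=6 m (b=L-a=6):
  y_3 = M₀a(2x-a)/(2EI)  [x>a] = (-11)·6·(2·(48/5)-6)/(2·200000) = -1089/500000 m
Superposition: y = Σ y_i = -43044597/781250000 m ≈ -0.055097 m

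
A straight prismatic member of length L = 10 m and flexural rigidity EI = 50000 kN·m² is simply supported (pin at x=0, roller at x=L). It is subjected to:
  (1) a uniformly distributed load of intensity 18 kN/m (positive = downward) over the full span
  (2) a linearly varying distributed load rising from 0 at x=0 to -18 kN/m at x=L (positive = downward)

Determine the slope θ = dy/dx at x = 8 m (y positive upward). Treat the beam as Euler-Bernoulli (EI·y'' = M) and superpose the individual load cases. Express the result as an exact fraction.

θ(8) = 91/15625 rad

Load 1 — uniform load w=18 kN/m over full span:
  θ_1 = -w(L³-6Lx²+4x³)/(24EI) = -18·(10³-6·10·8²+4·8³)/(24·50000) = 297/25000 rad
Load 2 — triangular load w₀=-18 kN/m (0→w₀ over full span):
  θ_2 = -w₀(7L⁴-30L²x²+15x⁴)/(360LEI) = -(-18)·(7·10⁴-30·10²·8²+15·8⁴)/(360·10·50000) = -757/125000 rad
Superposition: θ = Σ θ_i = 91/15625 rad ≈ 0.005824 rad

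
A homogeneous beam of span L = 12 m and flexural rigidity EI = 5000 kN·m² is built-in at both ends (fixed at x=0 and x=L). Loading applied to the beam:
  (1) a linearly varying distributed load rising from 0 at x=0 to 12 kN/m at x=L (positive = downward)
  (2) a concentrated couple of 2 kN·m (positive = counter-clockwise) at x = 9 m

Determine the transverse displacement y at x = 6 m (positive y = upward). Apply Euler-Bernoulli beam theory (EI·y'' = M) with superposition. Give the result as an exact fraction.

Load 1 — triangular load w₀=12 kN/m (0→w₀ over full span):
  y_1 = -w₀x²(L-x)²(x+2L)/(120LEI) = -12·6²·(12-6)²·(6+2·12)/(120·12·5000) = -81/1250 m
Load 2 — applied couple M₀=2 kN·m at a=9 m (b=L-a=3):
  y_2 = (R_Ax³/6 - M_Ax²/2)/EI  [x≤a] with R_A=3/16, M_A=5/8 = ((3/16)·6³/6 - (5/8)·6²/2)/5000 = -9/10000 m
Superposition: y = Σ y_i = -657/10000 m ≈ -0.065700 m

y(6) = -657/10000 m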